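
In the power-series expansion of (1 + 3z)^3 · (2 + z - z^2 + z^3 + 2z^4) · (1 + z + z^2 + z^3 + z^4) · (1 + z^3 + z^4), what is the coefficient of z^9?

581

(1 + 3z)^3 has coefficients 1,9,27,27 for degrees 0…3.
(2 + z - z^2 + z^3 + 2z^4) has coefficients 2,1,-1,1,2,0,0,0,0,0 for degrees 0…9.
Multiplying by (1 + z + z^2 + z^3 + z^4) gives running coefficients 2,3,2,3,5,3,2,3,2,0 for degrees 0…9.
Finally multiplying by (1 + z^3 + z^4), the product of all factors after the first has coefficients 2,3,2,5,10,8,7,11,10,5 for degrees 0…9.
[z^9] = 1·5 + 9·10 + 27·11 + 27·7 = 581.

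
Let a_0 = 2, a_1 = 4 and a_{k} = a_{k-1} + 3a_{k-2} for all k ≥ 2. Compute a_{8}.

The ordinary generating function has denominator 1 - y - 3y^2.
Iterating the recurrence: a_0,…,a_{8} = 2, 4, 10, 22, 52, 118, 274, 628, 1450.

1450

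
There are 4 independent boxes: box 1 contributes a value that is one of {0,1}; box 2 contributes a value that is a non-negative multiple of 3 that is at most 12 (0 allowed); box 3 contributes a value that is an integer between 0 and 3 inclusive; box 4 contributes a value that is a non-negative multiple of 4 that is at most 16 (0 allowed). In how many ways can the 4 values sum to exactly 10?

The generating function for the choices is (1 + y)·(1 + y^3 + y^6 + y^9 + y^12)·(1 + y + y^2 + y^3)·(1 + y^4 + y^8 + y^12 + y^16); the count is [y^10].
(1 + y) has coefficients 1,1 for degrees 0…1.
(1 + y^3 + y^6 + y^9 + y^12) has coefficients 1,0,0,1,0,0,1,0,0,1,0 for degrees 0…10.
Multiplying by (1 + y + y^2 + y^3) gives running coefficients 1,1,1,2,1,1,2,1,1,2,1 for degrees 0…10.
Finally multiplying by (1 + y^4 + y^8 + y^12 + y^16), the product of all factors after the first has coefficients 1,1,1,2,2,2,3,3,3,4,4 for degrees 0…10.
[y^10] = 1·4 + 1·4 = 8.

8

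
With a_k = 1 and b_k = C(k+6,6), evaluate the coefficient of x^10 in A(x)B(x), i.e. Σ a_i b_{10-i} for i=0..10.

19448

The convolution is the x^10 coefficient of A(x)B(x).
Σ = 1·8008 + 1·5005 + 1·3003 + 1·1716 + 1·924 + 1·462 + 1·210 + 1·84 + 1·28 + 1·7 + 1·1 = 19448.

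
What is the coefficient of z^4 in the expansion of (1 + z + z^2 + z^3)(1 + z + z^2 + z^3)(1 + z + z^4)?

(1 + z + z^2 + z^3) has coefficients 1,1,1,1 for degrees 0…3.
(1 + z + z^2 + z^3) has coefficients 1,1,1,1,0 for degrees 0…4.
Finally multiplying by (1 + z + z^4), the product of all factors after the first has coefficients 1,2,2,2,2 for degrees 0…4.
[z^4] = 1·2 + 1·2 + 1·2 + 1·2 = 8.

8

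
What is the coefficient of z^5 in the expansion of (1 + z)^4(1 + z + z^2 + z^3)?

11

(1 + z)^4 has coefficients 1,4,6,4,1 for degrees 0…4.
(1 + z + z^2 + z^3) has coefficients 1,1,1,1,0,0 for degrees 0…5.
[z^5] = 1·0 + 4·0 + 6·1 + 4·1 + 1·1 = 11.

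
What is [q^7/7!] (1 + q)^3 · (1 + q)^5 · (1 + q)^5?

8648640

The EGF product rule gives c_7 = Σ_{k_1+k_2+k_3=7} C(7; k_1,k_2,k_3) · ∏ g_i(k_i), where (1+q)^3 gives the falling factorial (3)_k; (1+q)^5 gives the falling factorial (5)_k; (1+q)^5 gives the falling factorial (5)_k.
g_1(k) for k = 0…7: 1, 3, 6, 6, 0, 0, 0, 0.
g_2(k) for k = 0…7: 1, 5, 20, 60, 120, 120, 0, 0.
g_3(k) for k = 0…7: 1, 5, 20, 60, 120, 120, 0, 0.
First combine the last two factors: h(k) = Σ_j C(k,j)·g_2(j)·g_3(k−j) for k = 0…7: 1, 10, 90, 720, 5040, 30240, 151200, 604800.
c_7 = Σ_k C(7,k)·g_1(k)·h(7−k) = 1·1·604800 + 7·3·151200 + 21·6·30240 + 35·6·5040 = 604800 + 3175200 + 3810240 + 1058400 = 8648640.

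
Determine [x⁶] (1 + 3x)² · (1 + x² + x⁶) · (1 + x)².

(1 + 3x)² has coefficients 1,6,9 for degrees 0…2.
(1 + x² + x⁶) has coefficients 1,0,1,0,0,0,1 for degrees 0…6.
Finally multiplying by (1 + x)², the product of all factors after the first has coefficients 1,2,2,2,1,0,1 for degrees 0…6.
[x⁶] = 1·1 + 6·0 + 9·1 = 10.

10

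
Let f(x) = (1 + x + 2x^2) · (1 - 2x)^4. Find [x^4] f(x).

(1 + x + 2x^2) has coefficients 1,1,2 for degrees 0…2.
(1 - 2x)^4 has coefficients 1,-8,24,-32,16 for degrees 0…4.
[x^4] = 1·16 + 1·(-32) + 2·24 = 32.

32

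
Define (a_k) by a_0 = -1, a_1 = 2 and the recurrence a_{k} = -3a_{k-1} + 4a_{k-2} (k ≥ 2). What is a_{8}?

The ordinary generating function has denominator 1 + 3y - 4y^2.
Iterating the recurrence: a_0,…,a_{8} = -1, 2, -10, 38, -154, 614, -2458, 9830, -39322.

-39322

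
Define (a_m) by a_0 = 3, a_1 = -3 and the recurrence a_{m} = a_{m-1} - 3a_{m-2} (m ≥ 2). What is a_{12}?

-2757

The ordinary generating function has denominator 1 - q + 3q^2.
Iterating the recurrence: a_0,…,a_{12} = 3, -3, -12, -3, 33, 42, -57, -183, -12, 537, 573, -1038, -2757.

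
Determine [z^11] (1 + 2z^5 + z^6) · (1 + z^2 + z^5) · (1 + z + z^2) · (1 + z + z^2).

(1 + 2z^5 + z^6) has coefficients 1,0,0,0,0,2,1 for degrees 0…6.
(1 + z^2 + z^5) has coefficients 1,0,1,0,0,1,0,0,0,0,0,0 for degrees 0…11.
Multiplying by (1 + z + z^2) gives running coefficients 1,1,2,1,1,1,1,1,0,0,0,0 for degrees 0…11.
Finally multiplying by (1 + z + z^2), the product of all factors after the first has coefficients 1,2,4,4,4,3,3,3,2,1,0,0 for degrees 0…11.
[z^11] = 1·0 + 2·3 + 1·3 = 9.

9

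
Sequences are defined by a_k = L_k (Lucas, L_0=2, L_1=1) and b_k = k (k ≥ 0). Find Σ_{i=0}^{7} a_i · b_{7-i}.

Write out a_i and b_{7-i} for i = 0,…,7 and sum the products.
Σ = 2·7 + 1·6 + 3·5 + 4·4 + 7·3 + 11·2 + 18·1 + 29·0 = 112.

112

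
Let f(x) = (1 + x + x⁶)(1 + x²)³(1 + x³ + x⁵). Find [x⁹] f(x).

(1 + x + x⁶) has coefficients 1,1,0,0,0,0,1 for degrees 0…6.
(1 + x²)³ has coefficients 1,0,3,0,3,0,1,0,0,0 for degrees 0…9.
Finally multiplying by (1 + x³ + x⁵), the product of all factors after the first has coefficients 1,0,3,1,3,4,1,6,0,4 for degrees 0…9.
[x⁹] = 1·4 + 1·0 + 1·1 = 5.

5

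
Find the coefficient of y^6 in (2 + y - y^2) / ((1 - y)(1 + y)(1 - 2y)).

Partial fractions give a closed form: a_n = (-1)·1^n + (3)·2^n.
At n = 6: a_6 = 191.

191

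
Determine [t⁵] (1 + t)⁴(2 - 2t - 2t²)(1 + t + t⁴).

(1 + t)⁴ has coefficients 1,4,6,4,1 for degrees 0…4.
(2 - 2t - 2t²) has coefficients 2,-2,-2,0,0,0 for degrees 0…5.
Finally multiplying by (1 + t + t⁴), the product of all factors after the first has coefficients 2,0,-4,-2,2,-2 for degrees 0…5.
[t⁵] = 1·(-2) + 4·2 + 6·(-2) + 4·(-4) + 1·0 = -22.

-22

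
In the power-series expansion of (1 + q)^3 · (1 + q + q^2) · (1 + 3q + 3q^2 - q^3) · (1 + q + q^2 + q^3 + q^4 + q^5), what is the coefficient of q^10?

(1 + q)^3 has coefficients 1,3,3,1 for degrees 0…3.
(1 + q + q^2) has coefficients 1,1,1,0,0,0,0,0,0,0,0 for degrees 0…10.
Multiplying by (1 + 3q + 3q^2 - q^3) gives running coefficients 1,4,7,5,2,-1,0,0,0,0,0 for degrees 0…10.
Finally multiplying by (1 + q + q^2 + q^3 + q^4 + q^5), the product of all factors after the first has coefficients 1,5,12,17,19,18,17,13,6,1,-1 for degrees 0…10.
[q^10] = 1·(-1) + 3·1 + 3·6 + 1·13 = 33.

33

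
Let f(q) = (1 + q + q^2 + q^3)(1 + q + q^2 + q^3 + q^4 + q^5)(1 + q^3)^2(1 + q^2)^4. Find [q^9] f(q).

144

(1 + q + q^2 + q^3) has coefficients 1,1,1,1 for degrees 0…3.
(1 + q + q^2 + q^3 + q^4 + q^5) has coefficients 1,1,1,1,1,1,0,0,0,0 for degrees 0…9.
Multiplying by (1 + q^3)^2 gives running coefficients 1,1,1,3,3,3,3,3,3,1 for degrees 0…9.
Finally multiplying by (1 + q^2)^4, the product of all factors after the first has coefficients 1,1,5,7,13,21,25,37,38,44 for degrees 0…9.
[q^9] = 1·44 + 1·38 + 1·37 + 1·25 = 144.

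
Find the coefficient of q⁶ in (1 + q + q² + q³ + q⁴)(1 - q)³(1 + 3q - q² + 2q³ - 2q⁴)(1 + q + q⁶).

3

(1 + q + q² + q³ + q⁴) has coefficients 1,1,1,1,1 for degrees 0…4.
(1 - q)³ has coefficients 1,-3,3,-1,0,0,0 for degrees 0…6.
Multiplying by (1 + 3q - q² + 2q³ - 2q⁴) gives running coefficients 1,0,-7,13,-14,13,-8 for degrees 0…6.
Finally multiplying by (1 + q + q⁶), the product of all factors after the first has coefficients 1,1,-7,6,-1,-1,6 for degrees 0…6.
[q⁶] = 1·6 + 1·(-1) + 1·(-1) + 1·6 + 1·(-7) = 3.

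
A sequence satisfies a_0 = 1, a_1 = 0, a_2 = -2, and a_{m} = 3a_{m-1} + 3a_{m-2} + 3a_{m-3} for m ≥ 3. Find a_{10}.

-57186

The ordinary generating function has denominator 1 - 3x - 3x^2 - 3x^3.
Iterating the recurrence: a_0,…,a_{10} = 1, 0, -2, -3, -15, -60, -234, -927, -3663, -14472, -57186.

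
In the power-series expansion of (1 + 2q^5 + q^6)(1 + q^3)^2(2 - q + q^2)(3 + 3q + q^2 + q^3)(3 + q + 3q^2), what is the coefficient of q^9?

(1 + 2q^5 + q^6) has coefficients 1,0,0,0,0,2,1 for degrees 0…6.
(1 + q^3)^2 has coefficients 1,0,0,2,0,0,1,0,0,0 for degrees 0…9.
Multiplying by (2 - q + q^2) gives running coefficients 2,-1,1,4,-2,2,2,-1,1,0 for degrees 0…9.
Multiplying by (3 + 3q + q^2 + q^3) gives running coefficients 6,3,2,16,6,5,14,3,4,4 for degrees 0…9.
Finally multiplying by (3 + q + 3q^2), the product of all factors after the first has coefficients 18,15,27,59,40,69,65,38,57,25 for degrees 0…9.
[q^9] = 1·25 + 2·40 + 1·59 = 164.

164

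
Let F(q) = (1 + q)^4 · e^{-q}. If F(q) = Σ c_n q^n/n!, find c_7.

The EGF product rule gives c_7 = Σ_{k_1+k_2=7} C(7; k_1,k_2) · ∏ g_i(k_i), where (1+q)^4 gives the falling factorial (4)_k; e^{-q} gives (-1)^k.
g_1(k) for k = 0…7: 1, 4, 12, 24, 24, 0, 0, 0.
g_2(k) for k = 0…7: 1, -1, 1, -1, 1, -1, 1, -1.
c_7 = Σ_k C(7,k)·g_1(k)·g_2(7−k) = 1·1·(-1) + 7·4·1 + 21·12·(-1) + 35·24·1 + 35·24·(-1) = −1 + 28 − 252 + 840 − 840 = -225.

-225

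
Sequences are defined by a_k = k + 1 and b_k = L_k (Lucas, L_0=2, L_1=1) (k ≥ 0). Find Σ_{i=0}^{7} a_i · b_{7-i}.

187

Write out a_i and b_{7-i} for i = 0,…,7 and sum the products.
Σ = 1·29 + 2·18 + 3·11 + 4·7 + 5·4 + 6·3 + 7·1 + 8·2 = 187.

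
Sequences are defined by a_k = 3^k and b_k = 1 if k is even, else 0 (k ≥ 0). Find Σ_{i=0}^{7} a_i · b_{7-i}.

2460

The convolution is the x^7 coefficient of A(x)B(x).
Σ = 1·0 + 3·1 + 9·0 + 27·1 + 81·0 + 243·1 + 729·0 + 2187·1 = 2460.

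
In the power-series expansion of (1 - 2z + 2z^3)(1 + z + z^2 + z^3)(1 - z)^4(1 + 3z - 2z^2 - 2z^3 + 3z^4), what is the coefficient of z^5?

-27

(1 - 2z + 2z^3) has coefficients 1,-2,0,2 for degrees 0…3.
(1 + z + z^2 + z^3) has coefficients 1,1,1,1,0,0 for degrees 0…5.
Multiplying by (1 - z)^4 gives running coefficients 1,-3,3,-1,-1,3 for degrees 0…5.
Finally multiplying by (1 + 3z - 2z^2 - 2z^3 + 3z^4), the product of all factors after the first has coefficients 1,0,-8,12,-1,-13 for degrees 0…5.
[z^5] = 1·(-13) − 2·(-1) + 2·(-8) = -27.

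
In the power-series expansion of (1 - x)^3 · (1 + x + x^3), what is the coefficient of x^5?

3

(1 - x)^3 has coefficients 1,-3,3,-1 for degrees 0…3.
(1 + x + x^3) has coefficients 1,1,0,1,0,0 for degrees 0…5.
[x^5] = 1·0 − 3·0 + 3·1 − 1·0 = 3.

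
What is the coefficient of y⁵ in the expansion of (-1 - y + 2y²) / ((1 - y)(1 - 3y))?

The denominator gives the recurrence a_n = 4a_(n−1) − 3a_(n−2) for n ≥ 3; the numerator fixes a_0 = -1, a_1 = -5, a_2 = -15.
Iterating: -1, -5, -15, -45, -135, -405, so a_5 = -405.

-405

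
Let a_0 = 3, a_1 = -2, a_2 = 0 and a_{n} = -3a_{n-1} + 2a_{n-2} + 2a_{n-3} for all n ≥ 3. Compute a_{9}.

4690

The ordinary generating function has denominator 1 + 3z - 2z^2 - 2z^3.
Iterating the recurrence: a_0,…,a_{9} = 3, -2, 0, 2, -10, 34, -118, 402, -1374, 4690.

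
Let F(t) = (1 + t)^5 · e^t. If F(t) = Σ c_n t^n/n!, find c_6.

4051

The EGF product rule gives c_6 = Σ_{k_1+k_2=6} C(6; k_1,k_2) · ∏ g_i(k_i), where (1+t)^5 gives the falling factorial (5)_k; e^t gives (1)^k.
g_1(k) for k = 0…6: 1, 5, 20, 60, 120, 120, 0.
g_2(k) for k = 0…6: 1, 1, 1, 1, 1, 1, 1.
c_6 = Σ_k C(6,k)·g_1(k)·g_2(6−k) = 1·1·1 + 6·5·1 + 15·20·1 + 20·60·1 + 15·120·1 + 6·120·1 = 1 + 30 + 300 + 1200 + 1800 + 720 = 4051.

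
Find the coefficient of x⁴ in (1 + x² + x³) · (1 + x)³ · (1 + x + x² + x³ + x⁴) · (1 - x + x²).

14

(1 + x² + x³) has coefficients 1,0,1,1 for degrees 0…3.
(1 + x)³ has coefficients 1,3,3,1,0 for degrees 0…4.
Multiplying by (1 + x + x² + x³ + x⁴) gives running coefficients 1,4,7,8,8 for degrees 0…4.
Finally multiplying by (1 - x + x²), the product of all factors after the first has coefficients 1,3,4,5,7 for degrees 0…4.
[x⁴] = 1·7 + 1·4 + 1·3 = 14.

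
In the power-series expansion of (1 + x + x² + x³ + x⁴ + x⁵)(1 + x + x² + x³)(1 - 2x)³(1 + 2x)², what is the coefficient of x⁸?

-27

(1 + x + x² + x³ + x⁴ + x⁵) has coefficients 1,1,1,1,1,1 for degrees 0…5.
(1 + x + x² + x³) has coefficients 1,1,1,1,0,0,0,0,0 for degrees 0…8.
Multiplying by (1 - 2x)³ gives running coefficients 1,-5,7,-1,-2,4,-8,0,0 for degrees 0…8.
Finally multiplying by (1 + 2x)², the product of all factors after the first has coefficients 1,-1,-9,7,22,-8,0,-16,-32 for degrees 0…8.
[x⁸] = 1·(-32) + 1·(-16) + 1·0 + 1·(-8) + 1·22 + 1·7 = -27.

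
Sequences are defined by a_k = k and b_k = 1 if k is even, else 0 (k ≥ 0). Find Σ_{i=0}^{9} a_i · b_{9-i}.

25

Write out a_i and b_{9-i} for i = 0,…,9 and sum the products.
Σ = 0·0 + 1·1 + 2·0 + 3·1 + 4·0 + 5·1 + 6·0 + 7·1 + 8·0 + 9·1 = 25.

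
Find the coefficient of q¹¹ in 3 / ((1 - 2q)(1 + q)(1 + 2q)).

-4095

Partial fractions give a closed form: a_n = (1)·2^n + (-1)·(-1)^n + (3)·(-2)^n.
At n = 11: a_11 = -4095.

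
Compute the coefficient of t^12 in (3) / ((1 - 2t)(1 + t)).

8193

The denominator gives the recurrence a_n = a_(n−1) + 2a_(n−2) for n ≥ 3; the numerator fixes a_0 = 3, a_1 = 3, a_2 = 9.
Iterating: 3, 3, 9, 15, 33, 63, 129, 255, 513, 1023, 2049, 4095, 8193, so a_12 = 8193.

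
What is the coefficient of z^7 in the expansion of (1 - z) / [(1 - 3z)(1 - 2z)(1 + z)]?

The denominator gives the recurrence a_n = 4a_(n−1) − a_(n−2) − 6a_(n−3) for n ≥ 3; the numerator fixes a_0 = 1, a_1 = 3, a_2 = 11.
Iterating: 1, 3, 11, 35, 111, 343, 1051, 3195, so a_7 = 3195.

3195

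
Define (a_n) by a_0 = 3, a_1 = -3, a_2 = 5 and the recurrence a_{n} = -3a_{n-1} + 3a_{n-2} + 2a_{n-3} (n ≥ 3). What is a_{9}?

-42114

The ordinary generating function has denominator 1 + 3y - 3y^2 - 2y^3.
Iterating the recurrence: a_0,…,a_{9} = 3, -3, 5, -18, 63, -233, 852, -3129, 11477, -42114.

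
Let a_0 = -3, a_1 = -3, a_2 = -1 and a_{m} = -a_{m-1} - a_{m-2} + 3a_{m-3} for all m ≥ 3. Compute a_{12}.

-419

The ordinary generating function has denominator 1 + t + t^2 - 3t^3.
Iterating the recurrence: a_0,…,a_{12} = -3, -3, -1, -5, -3, 5, -17, 3, 29, -83, 63, 107, -419.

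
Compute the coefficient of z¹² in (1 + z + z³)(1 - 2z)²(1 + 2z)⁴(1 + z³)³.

445

(1 + z + z³) has coefficients 1,1,0,1 for degrees 0…3.
(1 - 2z)² has coefficients 1,-4,4,0,0,0,0,0,0,0,0,0,0 for degrees 0…12.
Multiplying by (1 + 2z)⁴ gives running coefficients 1,4,-4,-32,-16,64,64,0,0,0,0,0,0 for degrees 0…12.
Finally multiplying by (1 + z³)³, the product of all factors after the first has coefficients 1,4,-4,-29,-4,52,-29,-36,180,97,-44,188,160 for degrees 0…12.
[z¹²] = 1·160 + 1·188 + 1·97 = 445.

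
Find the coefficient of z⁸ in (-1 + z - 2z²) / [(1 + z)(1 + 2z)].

-1020

The denominator gives the recurrence a_n = −3a_(n−1) − 2a_(n−2) for n ≥ 3; the numerator fixes a_0 = -1, a_1 = 4, a_2 = -12.
Iterating: -1, 4, -12, 28, -60, 124, -252, 508, -1020, so a_8 = -1020.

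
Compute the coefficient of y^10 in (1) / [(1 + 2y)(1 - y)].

683

The denominator gives the recurrence a_n = −a_(n−1) + 2a_(n−2) for n ≥ 2; the numerator fixes a_0 = 1, a_1 = -1.
Iterating: 1, -1, 3, -5, 11, -21, 43, -85, 171, -341, 683, so a_10 = 683.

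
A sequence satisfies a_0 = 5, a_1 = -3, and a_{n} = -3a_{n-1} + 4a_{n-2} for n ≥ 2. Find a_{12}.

The ordinary generating function has denominator 1 + 3t - 4t^2.
Iterating the recurrence: a_0,…,a_{12} = 5, -3, 29, -99, 413, -1635, 6557, -26211, 104861, -419427, 1677725, -6710883, 26843549.

26843549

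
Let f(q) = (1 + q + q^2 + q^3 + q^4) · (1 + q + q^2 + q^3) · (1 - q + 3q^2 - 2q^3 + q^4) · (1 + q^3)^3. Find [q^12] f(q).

(1 + q + q^2 + q^3 + q^4) has coefficients 1,1,1,1,1 for degrees 0…4.
(1 + q + q^2 + q^3) has coefficients 1,1,1,1,0,0,0,0,0,0,0,0,0 for degrees 0…12.
Multiplying by (1 - q + 3q^2 - 2q^3 + q^4) gives running coefficients 1,0,3,1,1,2,-1,1,0,0,0,0,0 for degrees 0…12.
Finally multiplying by (1 + q^3)^3, the product of all factors after the first has coefficients 1,0,3,4,1,11,5,4,15,1,6,9,-2 for degrees 0…12.
[q^12] = 1·(-2) + 1·9 + 1·6 + 1·1 + 1·15 = 29.

29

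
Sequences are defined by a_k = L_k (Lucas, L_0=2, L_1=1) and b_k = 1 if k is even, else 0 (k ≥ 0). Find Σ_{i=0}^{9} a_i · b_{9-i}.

The convolution is the t^9 coefficient of A(t)B(t).
Σ = 2·0 + 1·1 + 3·0 + 4·1 + 7·0 + 11·1 + 18·0 + 29·1 + 47·0 + 76·1 = 121.

121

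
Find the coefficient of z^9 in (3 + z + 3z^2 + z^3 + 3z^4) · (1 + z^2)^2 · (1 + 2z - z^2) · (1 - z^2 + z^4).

(3 + z + 3z^2 + z^3 + 3z^4) has coefficients 3,1,3,1,3 for degrees 0…4.
(1 + z^2)^2 has coefficients 1,0,2,0,1,0,0,0,0,0 for degrees 0…9.
Multiplying by (1 + 2z - z^2) gives running coefficients 1,2,1,4,-1,2,-1,0,0,0 for degrees 0…9.
Finally multiplying by (1 - z^2 + z^4), the product of all factors after the first has coefficients 1,2,0,2,-1,0,1,2,0,2 for degrees 0…9.
[z^9] = 3·2 + 1·0 + 3·2 + 1·1 + 3·0 = 13.

13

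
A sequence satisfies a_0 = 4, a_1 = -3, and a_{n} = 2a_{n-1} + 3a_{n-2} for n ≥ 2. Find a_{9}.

4917

The ordinary generating function has denominator 1 - 2q - 3q^2.
Iterating the recurrence: a_0,…,a_{9} = 4, -3, 6, 3, 24, 57, 186, 543, 1644, 4917.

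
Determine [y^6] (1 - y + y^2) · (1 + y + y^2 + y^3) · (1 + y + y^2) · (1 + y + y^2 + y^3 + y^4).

9

(1 - y + y^2) has coefficients 1,-1,1 for degrees 0…2.
(1 + y + y^2 + y^3) has coefficients 1,1,1,1,0,0,0 for degrees 0…6.
Multiplying by (1 + y + y^2) gives running coefficients 1,2,3,3,2,1,0 for degrees 0…6.
Finally multiplying by (1 + y + y^2 + y^3 + y^4), the product of all factors after the first has coefficients 1,3,6,9,11,11,9 for degrees 0…6.
[y^6] = 1·9 − 1·11 + 1·11 = 9.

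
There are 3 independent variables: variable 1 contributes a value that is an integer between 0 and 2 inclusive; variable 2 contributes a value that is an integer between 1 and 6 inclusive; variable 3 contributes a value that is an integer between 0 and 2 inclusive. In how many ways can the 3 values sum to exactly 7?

The generating function for the choices is (1 + x + x^2)·(x + x^2 + x^3 + x^4 + x^5 + x^6)·(1 + x + x^2); the count is [x^7].
(1 + x + x^2) has coefficients 1,1,1 for degrees 0…2.
(x + x^2 + x^3 + x^4 + x^5 + x^6) has coefficients 0,1,1,1,1,1,1,0 for degrees 0…7.
Finally multiplying by (1 + x + x^2), the product of all factors after the first has coefficients 0,1,2,3,3,3,3,2 for degrees 0…7.
[x^7] = 1·2 + 1·3 + 1·3 = 8.

8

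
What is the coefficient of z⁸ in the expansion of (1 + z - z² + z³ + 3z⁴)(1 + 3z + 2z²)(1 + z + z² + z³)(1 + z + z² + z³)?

(1 + z - z² + z³ + 3z⁴) has coefficients 1,1,-1,1,3 for degrees 0…4.
(1 + 3z + 2z²) has coefficients 1,3,2,0,0,0,0,0,0 for degrees 0…8.
Multiplying by (1 + z + z² + z³) gives running coefficients 1,4,6,6,5,2,0,0,0 for degrees 0…8.
Finally multiplying by (1 + z + z² + z³), the product of all factors after the first has coefficients 1,5,11,17,21,19,13,7,2 for degrees 0…8.
[z⁸] = 1·2 + 1·7 − 1·13 + 1·19 + 3·21 = 78.

78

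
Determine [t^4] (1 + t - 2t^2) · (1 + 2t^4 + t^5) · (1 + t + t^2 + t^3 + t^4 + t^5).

2

(1 + t - 2t^2) has coefficients 1,1,-2 for degrees 0…2.
(1 + 2t^4 + t^5) has coefficients 1,0,0,0,2 for degrees 0…4.
Finally multiplying by (1 + t + t^2 + t^3 + t^4 + t^5), the product of all factors after the first has coefficients 1,1,1,1,3 for degrees 0…4.
[t^4] = 1·3 + 1·1 − 2·1 = 2.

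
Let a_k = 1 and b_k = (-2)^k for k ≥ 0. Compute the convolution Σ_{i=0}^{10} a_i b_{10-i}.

Write out a_i and b_{10-i} for i = 0,…,10 and sum the products.
Σ = 1·1024 + 1·(-512) + 1·256 + 1·(-128) + 1·64 + 1·(-32) + 1·16 + 1·(-8) + 1·4 + 1·(-2) + 1·1 = 683.

683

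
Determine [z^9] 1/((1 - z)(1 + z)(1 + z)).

The denominator gives the recurrence a_n = −a_(n−1) + a_(n−2) + a_(n−3) for n ≥ 3; the numerator fixes a_0 = 1, a_1 = -1, a_2 = 2.
Iterating: 1, -1, 2, -2, 3, -3, 4, -4, 5, -5, so a_9 = -5.

-5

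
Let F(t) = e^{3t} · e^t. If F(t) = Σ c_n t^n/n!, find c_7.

The EGF product rule gives c_7 = Σ_{k_1+k_2=7} C(7; k_1,k_2) · ∏ g_i(k_i), where e^{3t} gives (3)^k; e^t gives (1)^k.
g_1(k) for k = 0…7: 1, 3, 9, 27, 81, 243, 729, 2187.
g_2(k) for k = 0…7: 1, 1, 1, 1, 1, 1, 1, 1.
c_7 = Σ_k C(7,k)·g_1(k)·g_2(7−k) = 1·1·1 + 7·3·1 + 21·9·1 + 35·27·1 + 35·81·1 + 21·243·1 + 7·729·1 + 1·2187·1 = 1 + 21 + 189 + 945 + 2835 + 5103 + 5103 + 2187 = 16384.

16384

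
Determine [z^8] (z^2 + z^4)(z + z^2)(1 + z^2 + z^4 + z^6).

(z^2 + z^4) has coefficients 0,0,1,0,1 for degrees 0…4.
(z + z^2) has coefficients 0,1,1,0,0,0,0,0,0 for degrees 0…8.
Finally multiplying by (1 + z^2 + z^4 + z^6), the product of all factors after the first has coefficients 0,1,1,1,1,1,1,1,1 for degrees 0…8.
[z^8] = 1·1 + 1·1 = 2.

2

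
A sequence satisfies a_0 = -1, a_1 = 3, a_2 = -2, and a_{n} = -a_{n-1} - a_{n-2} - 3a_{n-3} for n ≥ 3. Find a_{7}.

The ordinary generating function has denominator 1 + x + x^2 + 3x^3.
Iterating the recurrence: a_0,…,a_{7} = -1, 3, -2, 2, -9, 13, -10, 24.

24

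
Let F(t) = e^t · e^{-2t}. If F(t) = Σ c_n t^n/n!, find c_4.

1

The EGF product rule gives c_4 = Σ_{k_1+k_2=4} C(4; k_1,k_2) · ∏ g_i(k_i), where e^t gives (1)^k; e^{-2t} gives (-2)^k.
g_1(k) for k = 0…4: 1, 1, 1, 1, 1.
g_2(k) for k = 0…4: 1, -2, 4, -8, 16.
c_4 = Σ_k C(4,k)·g_1(k)·g_2(4−k) = 1·1·16 + 4·1·(-8) + 6·1·4 + 4·1·(-2) + 1·1·1 = 16 − 32 + 24 − 8 + 1 = 1.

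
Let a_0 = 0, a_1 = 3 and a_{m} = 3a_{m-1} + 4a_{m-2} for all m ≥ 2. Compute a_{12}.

10066329

The ordinary generating function has denominator 1 - 3z - 4z^2.
Iterating the recurrence: a_0,…,a_{12} = 0, 3, 9, 39, 153, 615, 2457, 9831, 39321, 157287, 629145, 2516583, 10066329.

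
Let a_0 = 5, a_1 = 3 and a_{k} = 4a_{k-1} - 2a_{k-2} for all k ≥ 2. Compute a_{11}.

The ordinary generating function has denominator 1 - 4x + 2x^2.
Iterating the recurrence: a_0,…,a_{11} = 5, 3, 2, 2, 4, 12, 40, 136, 464, 1584, 5408, 18464.

18464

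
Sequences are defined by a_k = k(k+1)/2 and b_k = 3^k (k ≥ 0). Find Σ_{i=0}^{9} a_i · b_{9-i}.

22113

Write out a_i and b_{9-i} for i = 0,…,9 and sum the products.
Σ = 0·19683 + 1·6561 + 3·2187 + 6·729 + 10·243 + 15·81 + 21·27 + 28·9 + 36·3 + 45·1 = 22113.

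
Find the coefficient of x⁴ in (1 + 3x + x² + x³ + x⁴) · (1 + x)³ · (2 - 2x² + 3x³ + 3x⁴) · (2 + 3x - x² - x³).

(1 + 3x + x² + x³ + x⁴) has coefficients 1,3,1,1,1 for degrees 0…4.
(1 + x)³ has coefficients 1,3,3,1,0 for degrees 0…4.
Multiplying by (2 - 2x² + 3x³ + 3x⁴) gives running coefficients 2,6,4,-1,6 for degrees 0…4.
Finally multiplying by (2 + 3x - x² - x³), the product of all factors after the first has coefficients 4,18,24,2,-1 for degrees 0…4.
[x⁴] = 1·(-1) + 3·2 + 1·24 + 1·18 + 1·4 = 51.

51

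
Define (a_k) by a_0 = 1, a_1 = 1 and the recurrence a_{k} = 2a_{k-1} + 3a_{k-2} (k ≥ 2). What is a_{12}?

265721

The ordinary generating function has denominator 1 - 2z - 3z^2.
Iterating the recurrence: a_0,…,a_{12} = 1, 1, 5, 13, 41, 121, 365, 1093, 3281, 9841, 29525, 88573, 265721.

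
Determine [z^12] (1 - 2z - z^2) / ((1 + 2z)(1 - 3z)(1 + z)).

The denominator gives the recurrence a_n = 7a_(n−2) + 6a_(n−3) for n ≥ 3; the numerator fixes a_0 = 1, a_1 = -2, a_2 = 6.
Iterating: 1, -2, 6, -8, 30, -20, 162, 40, 1014, 1252, 7338, 14848, 58878, so a_12 = 58878.

58878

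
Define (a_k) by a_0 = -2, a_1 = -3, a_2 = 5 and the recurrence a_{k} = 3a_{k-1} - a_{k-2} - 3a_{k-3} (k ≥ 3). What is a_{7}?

The ordinary generating function has denominator 1 - 3q + q^2 + 3q^3.
Iterating the recurrence: a_0,…,a_{7} = -2, -3, 5, 24, 76, 189, 419, 840.

840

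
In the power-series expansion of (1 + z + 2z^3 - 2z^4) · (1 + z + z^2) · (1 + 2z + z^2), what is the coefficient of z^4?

(1 + z + 2z^3 - 2z^4) has coefficients 1,1,0,2,-2 for degrees 0…4.
(1 + z + z^2) has coefficients 1,1,1,0,0 for degrees 0…4.
Finally multiplying by (1 + 2z + z^2), the product of all factors after the first has coefficients 1,3,4,3,1 for degrees 0…4.
[z^4] = 1·1 + 1·3 + 2·3 − 2·1 = 8.

8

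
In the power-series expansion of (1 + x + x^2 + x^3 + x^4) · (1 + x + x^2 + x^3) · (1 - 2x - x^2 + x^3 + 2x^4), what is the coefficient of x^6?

2

(1 + x + x^2 + x^3 + x^4) has coefficients 1,1,1,1,1 for degrees 0…4.
(1 + x + x^2 + x^3) has coefficients 1,1,1,1,0,0,0 for degrees 0…6.
Finally multiplying by (1 - 2x - x^2 + x^3 + 2x^4), the product of all factors after the first has coefficients 1,-1,-2,-1,0,2,3 for degrees 0…6.
[x^6] = 1·3 + 1·2 + 1·0 + 1·(-1) + 1·(-2) = 2.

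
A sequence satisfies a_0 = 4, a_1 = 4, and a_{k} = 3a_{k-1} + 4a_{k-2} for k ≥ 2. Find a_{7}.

26212

The ordinary generating function has denominator 1 - 3q - 4q^2.
Iterating the recurrence: a_0,…,a_{7} = 4, 4, 28, 100, 412, 1636, 6556, 26212.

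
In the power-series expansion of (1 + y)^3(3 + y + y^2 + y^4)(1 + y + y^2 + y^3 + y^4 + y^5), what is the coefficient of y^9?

13

(1 + y)^3 has coefficients 1,3,3,1 for degrees 0…3.
(3 + y + y^2 + y^4) has coefficients 3,1,1,0,1,0,0,0,0,0 for degrees 0…9.
Finally multiplying by (1 + y + y^2 + y^3 + y^4 + y^5), the product of all factors after the first has coefficients 3,4,5,5,6,6,3,2,1,1 for degrees 0…9.
[y^9] = 1·1 + 3·1 + 3·2 + 1·3 = 13.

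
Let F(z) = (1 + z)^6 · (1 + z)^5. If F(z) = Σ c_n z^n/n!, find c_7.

The EGF product rule gives c_7 = Σ_{k_1+k_2=7} C(7; k_1,k_2) · ∏ g_i(k_i), where (1+z)^6 gives the falling factorial (6)_k; (1+z)^5 gives the falling factorial (5)_k.
g_1(k) for k = 0…7: 1, 6, 30, 120, 360, 720, 720, 0.
g_2(k) for k = 0…7: 1, 5, 20, 60, 120, 120, 0, 0.
c_7 = Σ_k C(7,k)·g_1(k)·g_2(7−k) = 21·30·120 + 35·120·120 + 35·360·60 + 21·720·20 + 7·720·5 = 75600 + 504000 + 756000 + 302400 + 25200 = 1663200.

1663200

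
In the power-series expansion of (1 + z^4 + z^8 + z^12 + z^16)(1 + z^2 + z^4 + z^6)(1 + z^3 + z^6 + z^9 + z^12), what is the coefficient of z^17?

4

(1 + z^4 + z^8 + z^12 + z^16) has coefficients 1,0,0,0,1,0,0,0,1,0,0,0,1,0,0,0,1 for degrees 0…16.
(1 + z^2 + z^4 + z^6) has coefficients 1,0,1,0,1,0,1,0,0,0,0,0,0,0,0,0,0,0 for degrees 0…17.
Finally multiplying by (1 + z^3 + z^6 + z^9 + z^12), the product of all factors after the first has coefficients 1,0,1,1,1,1,2,1,1,2,1,1,2,1,1,1,1,0 for degrees 0…17.
[z^17] = 1·0 + 1·1 + 1·2 + 1·1 + 1·0 = 4.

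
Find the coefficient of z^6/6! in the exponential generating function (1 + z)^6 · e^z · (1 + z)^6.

1442173

The EGF product rule gives c_6 = Σ_{k_1+k_2+k_3=6} C(6; k_1,k_2,k_3) · ∏ g_i(k_i), where (1+z)^6 gives the falling factorial (6)_k; e^z gives (1)^k; (1+z)^6 gives the falling factorial (6)_k.
g_1(k) for k = 0…6: 1, 6, 30, 120, 360, 720, 720.
g_2(k) for k = 0…6: 1, 1, 1, 1, 1, 1, 1.
g_3(k) for k = 0…6: 1, 6, 30, 120, 360, 720, 720.
First combine the last two factors: h(k) = Σ_j C(k,j)·g_2(j)·g_3(k−j) for k = 0…6: 1, 7, 43, 229, 1045, 4051, 13327.
c_6 = Σ_k C(6,k)·g_1(k)·h(6−k) = 1·1·13327 + 6·6·4051 + 15·30·1045 + 20·120·229 + 15·360·43 + 6·720·7 + 1·720·1 = 13327 + 145836 + 470250 + 549600 + 232200 + 30240 + 720 = 1442173.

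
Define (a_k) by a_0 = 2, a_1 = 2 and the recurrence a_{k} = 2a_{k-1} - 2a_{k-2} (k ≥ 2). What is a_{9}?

The ordinary generating function has denominator 1 - 2q + 2q^2.
Iterating the recurrence: a_0,…,a_{9} = 2, 2, 0, -4, -8, -8, 0, 16, 32, 32.

32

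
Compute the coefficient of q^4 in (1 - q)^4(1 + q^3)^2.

-7

(1 - q)^4 has coefficients 1,-4,6,-4,1 for degrees 0…4.
(1 + q^3)^2 has coefficients 1,0,0,2,0 for degrees 0…4.
[q^4] = 1·0 − 4·2 + 6·0 − 4·0 + 1·1 = -7.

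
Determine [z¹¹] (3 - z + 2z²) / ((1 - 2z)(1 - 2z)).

72704

The denominator gives the recurrence a_n = 4a_(n−1) − 4a_(n−2) for n ≥ 3; the numerator fixes a_0 = 3, a_1 = 11, a_2 = 34.
Iterating: 3, 11, 34, 92, 232, 560, 1312, 3008, 6784, 15104, 33280, 72704, so a_11 = 72704.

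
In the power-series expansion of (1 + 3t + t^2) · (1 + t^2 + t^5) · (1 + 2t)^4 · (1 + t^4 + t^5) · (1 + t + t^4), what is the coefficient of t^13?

(1 + 3t + t^2) has coefficients 1,3,1 for degrees 0…2.
(1 + t^2 + t^5) has coefficients 1,0,1,0,0,1,0,0,0,0,0,0,0,0 for degrees 0…13.
Multiplying by (1 + 2t)^4 gives running coefficients 1,8,25,40,40,33,24,24,32,16,0,0,0,0 for degrees 0…13.
Multiplying by (1 + t^4 + t^5) gives running coefficients 1,8,25,40,41,42,57,89,112,89,57,48,56,48 for degrees 0…13.
Finally multiplying by (1 + t + t^4), the product of all factors after the first has coefficients 1,9,33,65,82,91,124,186,242,243,203,194,216,193 for degrees 0…13.
[t^13] = 1·193 + 3·216 + 1·194 = 1035.

1035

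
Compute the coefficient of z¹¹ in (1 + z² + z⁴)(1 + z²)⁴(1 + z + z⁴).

5

(1 + z² + z⁴) has coefficients 1,0,1,0,1 for degrees 0…4.
(1 + z²)⁴ has coefficients 1,0,4,0,6,0,4,0,1,0,0,0 for degrees 0…11.
Finally multiplying by (1 + z + z⁴), the product of all factors after the first has coefficients 1,1,4,4,7,6,8,4,7,1,4,0 for degrees 0…11.
[z¹¹] = 1·0 + 1·1 + 1·4 = 5.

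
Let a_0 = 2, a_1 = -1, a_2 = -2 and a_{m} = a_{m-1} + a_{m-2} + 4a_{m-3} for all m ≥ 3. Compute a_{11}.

204

The ordinary generating function has denominator 1 - q - q^2 - 4q^3.
Iterating the recurrence: a_0,…,a_{11} = 2, -1, -2, 5, -1, -4, 15, 7, 6, 73, 107, 204.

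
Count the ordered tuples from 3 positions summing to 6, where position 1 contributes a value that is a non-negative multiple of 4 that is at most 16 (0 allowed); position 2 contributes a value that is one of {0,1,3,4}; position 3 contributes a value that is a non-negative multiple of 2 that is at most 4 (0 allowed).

The generating function for the choices is (1 + t^4 + t^8 + t^12 + t^16)·(1 + t + t^3 + t^4)·(1 + t^2 + t^4); the count is [t^6].
(1 + t^4 + t^8 + t^12 + t^16) has coefficients 1,0,0,0,1,0,0 for degrees 0…6.
(1 + t + t^3 + t^4) has coefficients 1,1,0,1,1,0,0 for degrees 0…6.
Finally multiplying by (1 + t^2 + t^4), the product of all factors after the first has coefficients 1,1,1,2,2,2,1 for degrees 0…6.
[t^6] = 1·1 + 1·1 = 2.

2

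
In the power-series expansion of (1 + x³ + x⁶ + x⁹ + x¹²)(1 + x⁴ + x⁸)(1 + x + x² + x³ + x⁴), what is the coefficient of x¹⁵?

(1 + x³ + x⁶ + x⁹ + x¹²) has coefficients 1,0,0,1,0,0,1,0,0,1,0,0,1 for degrees 0…12.
(1 + x⁴ + x⁸) has coefficients 1,0,0,0,1,0,0,0,1,0,0,0,0,0,0,0 for degrees 0…15.
Finally multiplying by (1 + x + x² + x³ + x⁴), the product of all factors after the first has coefficients 1,1,1,1,2,1,1,1,2,1,1,1,1,0,0,0 for degrees 0…15.
[x¹⁵] = 1·0 + 1·1 + 1·1 + 1·1 + 1·1 = 4.

4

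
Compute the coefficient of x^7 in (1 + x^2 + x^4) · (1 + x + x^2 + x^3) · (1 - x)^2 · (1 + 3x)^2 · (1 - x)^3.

(1 + x^2 + x^4) has coefficients 1,0,1,0,1 for degrees 0…4.
(1 + x + x^2 + x^3) has coefficients 1,1,1,1,0,0,0,0 for degrees 0…7.
Multiplying by (1 - x)^2 gives running coefficients 1,-1,0,0,-1,1,0,0 for degrees 0…7.
Multiplying by (1 + 3x)^2 gives running coefficients 1,5,3,-9,-1,-5,-3,9 for degrees 0…7.
Finally multiplying by (1 - x)^3, the product of all factors after the first has coefficients 1,2,-9,-4,30,-32,18,4 for degrees 0…7.
[x^7] = 1·4 + 1·(-32) + 1·(-4) = -32.

-32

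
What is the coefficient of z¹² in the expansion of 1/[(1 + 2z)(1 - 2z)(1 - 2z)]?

The denominator gives the recurrence a_n = 2a_(n−1) + 4a_(n−2) − 8a_(n−3) for n ≥ 3; the numerator fixes a_0 = 1, a_1 = 2, a_2 = 8.
Iterating: 1, 2, 8, 16, 48, 96, 256, 512, 1280, 2560, 6144, 12288, 28672, so a_12 = 28672.

28672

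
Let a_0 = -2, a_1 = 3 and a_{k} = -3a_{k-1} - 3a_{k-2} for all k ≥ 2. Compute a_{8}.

The ordinary generating function has denominator 1 + 3z + 3z^2.
Iterating the recurrence: a_0,…,a_{8} = -2, 3, -3, 0, 9, -27, 54, -81, 81.

81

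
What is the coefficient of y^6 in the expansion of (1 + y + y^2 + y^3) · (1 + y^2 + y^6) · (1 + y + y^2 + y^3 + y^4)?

(1 + y + y^2 + y^3) has coefficients 1,1,1,1 for degrees 0…3.
(1 + y^2 + y^6) has coefficients 1,0,1,0,0,0,1 for degrees 0…6.
Finally multiplying by (1 + y + y^2 + y^3 + y^4), the product of all factors after the first has coefficients 1,1,2,2,2,1,2 for degrees 0…6.
[y^6] = 1·2 + 1·1 + 1·2 + 1·2 = 7.

7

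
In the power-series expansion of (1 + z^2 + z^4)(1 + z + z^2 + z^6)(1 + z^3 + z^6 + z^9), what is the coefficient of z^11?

(1 + z^2 + z^4) has coefficients 1,0,1,0,1 for degrees 0…4.
(1 + z + z^2 + z^6) has coefficients 1,1,1,0,0,0,1,0,0,0,0,0 for degrees 0…11.
Finally multiplying by (1 + z^3 + z^6 + z^9), the product of all factors after the first has coefficients 1,1,1,1,1,1,2,1,1,2,1,1 for degrees 0…11.
[z^11] = 1·1 + 1·2 + 1·1 = 4.

4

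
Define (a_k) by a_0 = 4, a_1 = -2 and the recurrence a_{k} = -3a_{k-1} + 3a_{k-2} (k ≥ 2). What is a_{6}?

3348

The ordinary generating function has denominator 1 + 3q - 3q^2.
Iterating the recurrence: a_0,…,a_{6} = 4, -2, 18, -60, 234, -882, 3348.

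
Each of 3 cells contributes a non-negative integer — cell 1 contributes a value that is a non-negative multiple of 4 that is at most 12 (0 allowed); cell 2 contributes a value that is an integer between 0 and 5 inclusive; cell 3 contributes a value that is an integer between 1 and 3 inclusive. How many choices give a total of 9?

The generating function for the choices is (1 + x^4 + x^8 + x^12)·(1 + x + x^2 + x^3 + x^4 + x^5)·(x + x^2 + x^3); the count is [x^9].
(1 + x^4 + x^8 + x^12) has coefficients 1,0,0,0,1,0,0,0,1,0 for degrees 0…9.
(1 + x + x^2 + x^3 + x^4 + x^5) has coefficients 1,1,1,1,1,1,0,0,0,0 for degrees 0…9.
Finally multiplying by (x + x^2 + x^3), the product of all factors after the first has coefficients 0,1,2,3,3,3,3,2,1,0 for degrees 0…9.
[x^9] = 1·0 + 1·3 + 1·1 = 4.

4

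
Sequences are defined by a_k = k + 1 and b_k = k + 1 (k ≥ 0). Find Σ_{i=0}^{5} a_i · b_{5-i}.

This is [x^5] in the product of the two ordinary generating functions.
Σ = 1·6 + 2·5 + 3·4 + 4·3 + 5·2 + 6·1 = 56.

56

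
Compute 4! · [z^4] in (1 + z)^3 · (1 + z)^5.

The EGF product rule gives c_4 = Σ_{k_1+k_2=4} C(4; k_1,k_2) · ∏ g_i(k_i), where (1+z)^3 gives the falling factorial (3)_k; (1+z)^5 gives the falling factorial (5)_k.
g_1(k) for k = 0…4: 1, 3, 6, 6, 0.
g_2(k) for k = 0…4: 1, 5, 20, 60, 120.
c_4 = Σ_k C(4,k)·g_1(k)·g_2(4−k) = 1·1·120 + 4·3·60 + 6·6·20 + 4·6·5 = 120 + 720 + 720 + 120 = 1680.

1680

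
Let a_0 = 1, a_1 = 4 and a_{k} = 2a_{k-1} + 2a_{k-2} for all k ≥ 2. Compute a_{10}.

31648

The ordinary generating function has denominator 1 - 2q - 2q^2.
Iterating the recurrence: a_0,…,a_{10} = 1, 4, 10, 28, 76, 208, 568, 1552, 4240, 11584, 31648.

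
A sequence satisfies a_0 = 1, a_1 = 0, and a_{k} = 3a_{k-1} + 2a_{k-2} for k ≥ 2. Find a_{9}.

12558

The ordinary generating function has denominator 1 - 3x - 2x^2.
Iterating the recurrence: a_0,…,a_{9} = 1, 0, 2, 6, 22, 78, 278, 990, 3526, 12558.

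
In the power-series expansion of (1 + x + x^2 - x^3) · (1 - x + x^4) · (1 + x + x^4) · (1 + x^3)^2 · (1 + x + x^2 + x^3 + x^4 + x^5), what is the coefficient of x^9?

16

(1 + x + x^2 - x^3) has coefficients 1,1,1,-1 for degrees 0…3.
(1 - x + x^4) has coefficients 1,-1,0,0,1,0,0,0,0,0 for degrees 0…9.
Multiplying by (1 + x + x^4) gives running coefficients 1,0,-1,0,2,0,0,0,1,0 for degrees 0…9.
Multiplying by (1 + x^3)^2 gives running coefficients 1,0,-1,2,2,-2,1,4,0,0 for degrees 0…9.
Finally multiplying by (1 + x + x^2 + x^3 + x^4 + x^5), the product of all factors after the first has coefficients 1,1,0,2,4,2,2,6,7,5 for degrees 0…9.
[x^9] = 1·5 + 1·7 + 1·6 − 1·2 = 16.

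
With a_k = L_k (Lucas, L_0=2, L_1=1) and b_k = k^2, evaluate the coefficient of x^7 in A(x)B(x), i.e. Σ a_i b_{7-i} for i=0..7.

398

Write out a_i and b_{7-i} for i = 0,…,7 and sum the products.
Σ = 2·49 + 1·36 + 3·25 + 4·16 + 7·9 + 11·4 + 18·1 + 29·0 = 398.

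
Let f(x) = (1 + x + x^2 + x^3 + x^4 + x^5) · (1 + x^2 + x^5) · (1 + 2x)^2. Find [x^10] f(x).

(1 + x + x^2 + x^3 + x^4 + x^5) has coefficients 1,1,1,1,1,1 for degrees 0…5.
(1 + x^2 + x^5) has coefficients 1,0,1,0,0,1,0,0,0,0,0 for degrees 0…10.
Finally multiplying by (1 + 2x)^2, the product of all factors after the first has coefficients 1,4,5,4,4,1,4,4,0,0,0 for degrees 0…10.
[x^10] = 1·0 + 1·0 + 1·0 + 1·4 + 1·4 + 1·1 = 9.

9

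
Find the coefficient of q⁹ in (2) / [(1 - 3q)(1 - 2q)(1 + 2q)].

Partial fractions give a closed form: a_n = (18/5)·3^n + (-2)·2^n + (2/5)·(-2)^n.
At n = 9: a_9 = 69630.

69630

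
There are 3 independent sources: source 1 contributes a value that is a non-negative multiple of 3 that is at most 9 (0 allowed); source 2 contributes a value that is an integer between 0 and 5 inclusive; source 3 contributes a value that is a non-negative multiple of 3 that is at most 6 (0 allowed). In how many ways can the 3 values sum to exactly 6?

The generating function for the choices is (1 + t^3 + t^6 + t^9)·(1 + t + t^2 + t^3 + t^4 + t^5)·(1 + t^3 + t^6); the count is [t^6].
(1 + t^3 + t^6 + t^9) has coefficients 1,0,0,1,0,0,1 for degrees 0…6.
(1 + t + t^2 + t^3 + t^4 + t^5) has coefficients 1,1,1,1,1,1,0 for degrees 0…6.
Finally multiplying by (1 + t^3 + t^6), the product of all factors after the first has coefficients 1,1,1,2,2,2,2 for degrees 0…6.
[t^6] = 1·2 + 1·2 + 1·1 = 5.

5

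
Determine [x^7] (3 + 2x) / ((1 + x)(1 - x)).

2

Partial fractions give a closed form: a_n = (1/2)·(-1)^n + (5/2)·1^n.
At n = 7: a_7 = 2.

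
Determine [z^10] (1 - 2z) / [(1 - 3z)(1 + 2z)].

Partial fractions give a closed form: a_n = (1/5)·3^n + (4/5)·(-2)^n.
At n = 10: a_10 = 12629.

12629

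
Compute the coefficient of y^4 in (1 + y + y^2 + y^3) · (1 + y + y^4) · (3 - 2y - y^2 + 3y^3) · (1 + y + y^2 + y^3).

(1 + y + y^2 + y^3) has coefficients 1,1,1,1 for degrees 0…3.
(1 + y + y^4) has coefficients 1,1,0,0,1 for degrees 0…4.
Multiplying by (3 - 2y - y^2 + 3y^3) gives running coefficients 3,1,-3,2,6 for degrees 0…4.
Finally multiplying by (1 + y + y^2 + y^3), the product of all factors after the first has coefficients 3,4,1,3,6 for degrees 0…4.
[y^4] = 1·6 + 1·3 + 1·1 + 1·4 = 14.

14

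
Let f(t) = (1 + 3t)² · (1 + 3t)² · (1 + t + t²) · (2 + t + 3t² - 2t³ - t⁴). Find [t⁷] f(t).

(1 + 3t)² has coefficients 1,6,9 for degrees 0…2.
(1 + 3t)² has coefficients 1,6,9,0,0,0,0,0 for degrees 0…7.
Multiplying by (1 + t + t²) gives running coefficients 1,7,16,15,9,0,0,0 for degrees 0…7.
Finally multiplying by (2 + t + 3t² - 2t³ - t⁴), the product of all factors after the first has coefficients 2,15,42,65,66,15,-19,-33 for degrees 0…7.
[t⁷] = 1·(-33) + 6·(-19) + 9·15 = -12.

-12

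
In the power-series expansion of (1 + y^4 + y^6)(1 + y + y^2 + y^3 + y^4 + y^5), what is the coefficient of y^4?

2

(1 + y^4 + y^6) has coefficients 1,0,0,0,1 for degrees 0…4.
(1 + y + y^2 + y^3 + y^4 + y^5) has coefficients 1,1,1,1,1 for degrees 0…4.
[y^4] = 1·1 + 1·1 = 2.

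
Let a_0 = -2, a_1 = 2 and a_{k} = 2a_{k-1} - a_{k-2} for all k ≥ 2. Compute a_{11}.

The ordinary generating function has denominator 1 - 2t + t^2.
Iterating the recurrence: a_0,…,a_{11} = -2, 2, 6, 10, 14, 18, 22, 26, 30, 34, 38, 42.

42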